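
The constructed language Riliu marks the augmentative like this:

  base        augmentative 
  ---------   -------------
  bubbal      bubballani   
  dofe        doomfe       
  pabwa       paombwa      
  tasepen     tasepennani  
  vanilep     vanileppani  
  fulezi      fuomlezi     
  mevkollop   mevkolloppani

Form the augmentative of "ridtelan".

ridtelannani

tasepen and dofe both have last vowel 'e' yet inflect differently (tasepennani, doomfe), so the last vowel is not what conditions the rule; whether the stem ends in a vowel or a consonant is.
"ridtelan" ends in a consonant. The stems ending in a consonant (tasepen → tasepennani, vanilep → vanileppani, mevkollop → mevkolloppani) double the final consonant and add -ani.
The other pattern: stems ending in a vowel insert -om- after the first vowel.
So ridtelan → ridtelannani.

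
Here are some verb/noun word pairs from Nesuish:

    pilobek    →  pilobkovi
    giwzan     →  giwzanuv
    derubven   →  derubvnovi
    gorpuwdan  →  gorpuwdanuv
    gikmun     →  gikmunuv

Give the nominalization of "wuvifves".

wuvifvsovi

derubven and gorpuwdan both end in -n yet inflect differently (derubvnovi, gorpuwdanuv), so the final letter is not what conditions the rule; the last vowel is.
"wuvifves" has last vowel 'e'. The stems whose last vowel is 'e' (derubven → derubvnovi, pilobek → pilobkovi) delete the last vowel and add -ovi.
The other pattern: stems whose last vowel is 'a' or 'u' add -uv.
So wuvifves → wuvifvsovi.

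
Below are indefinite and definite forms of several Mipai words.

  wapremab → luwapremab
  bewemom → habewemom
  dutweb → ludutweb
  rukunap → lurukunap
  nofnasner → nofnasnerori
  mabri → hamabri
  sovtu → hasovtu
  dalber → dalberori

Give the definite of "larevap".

dalber and dutweb both have last vowel 'e' yet inflect differently (dalberori, ludutweb), so the last vowel is not what conditions the rule; the final letter is.
"larevap" ends in -p. The one such stem in the data (rukunap → lurukunap) adds the prefix lu-, so the same rule applies.
So larevap → lularevap.

lularevap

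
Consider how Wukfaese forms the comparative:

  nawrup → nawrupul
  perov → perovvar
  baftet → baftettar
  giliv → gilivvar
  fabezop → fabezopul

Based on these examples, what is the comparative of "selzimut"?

fabezop and perov both have last vowel 'o' yet inflect differently (fabezopul, perovvar), so the last vowel is not what conditions the rule; the final letter is.
"selzimut" ends in -t. The one such stem in the data (baftet → baftettar) doubles the final consonant and adds -ar (as do giliv, perov), so the same rule applies.
So selzimut → selzimuttar.

selzimuttar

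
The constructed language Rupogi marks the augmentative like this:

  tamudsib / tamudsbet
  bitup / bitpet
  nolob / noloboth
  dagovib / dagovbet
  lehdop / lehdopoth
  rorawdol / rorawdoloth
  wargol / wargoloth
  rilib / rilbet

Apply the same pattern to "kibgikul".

nolob and dagovib both end in -b yet inflect differently (noloboth, dagovbet), so the final letter is not what conditions the rule; the last vowel is.
"kibgikul" has last vowel 'u'. The one such stem in the data (bitup → bitpet) deletes the last vowel and adds -et (as do dagovib, tamudsib), so the same rule applies.
The other pattern: stems whose last vowel is 'o' add -oth.
So kibgikul → kibgiklet.

kibgiklet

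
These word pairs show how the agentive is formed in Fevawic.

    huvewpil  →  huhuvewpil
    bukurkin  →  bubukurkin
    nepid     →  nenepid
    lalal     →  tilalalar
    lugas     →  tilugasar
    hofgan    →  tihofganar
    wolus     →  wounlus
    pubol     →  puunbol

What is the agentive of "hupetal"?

huvewpil and lalal both end in -l yet inflect differently (huhuvewpil, tilalalar), so the final letter is not what conditions the rule; the last vowel is.
"hupetal" has last vowel 'a'. The stems whose last vowel is 'a' (lalal → tilalalar, lugas → tilugasar, hofgan → tihofganar) add ti- … -ar around the stem.
The other patterns: stems whose last vowel is 'i' repeat the first consonant+vowel as a prefix; stems whose last vowel is 'o' or 'u' insert -un- after the first vowel.
So hupetal → tihupetalar.

tihupetalar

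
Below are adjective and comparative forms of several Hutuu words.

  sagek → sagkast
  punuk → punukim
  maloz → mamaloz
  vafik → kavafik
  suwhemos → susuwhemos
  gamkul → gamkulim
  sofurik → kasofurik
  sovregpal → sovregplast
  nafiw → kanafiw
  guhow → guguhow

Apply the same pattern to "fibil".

kafibil

punuk and vafik both end in -k yet inflect differently (punukim, kavafik), so the final letter is not what conditions the rule; the last vowel is.
"fibil" has last vowel 'i'. The stems whose last vowel is 'i' (vafik → kavafik, nafiw → kanafiw, sofurik → kasofurik) add the prefix ka-.
So fibil → kafibil.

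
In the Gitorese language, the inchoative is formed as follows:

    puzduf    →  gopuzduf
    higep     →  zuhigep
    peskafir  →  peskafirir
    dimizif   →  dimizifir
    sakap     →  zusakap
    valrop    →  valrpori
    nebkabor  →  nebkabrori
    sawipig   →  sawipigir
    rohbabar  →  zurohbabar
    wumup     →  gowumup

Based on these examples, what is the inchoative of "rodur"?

valrop and wumup both end in -p yet inflect differently (valrpori, gowumup), so the final letter is not what conditions the rule; the last vowel is.
"rodur" has last vowel 'u'. The stems whose last vowel is 'u' (puzduf → gopuzduf, wumup → gowumup) add the prefix go-.
The other patterns: stems whose last vowel is 'o' delete the last vowel and add -ori; stems whose last vowel is 'i' add -ir; stems whose last vowel is 'a' or 'e' add the prefix zu-.
So rodur → gorodur.

gorodur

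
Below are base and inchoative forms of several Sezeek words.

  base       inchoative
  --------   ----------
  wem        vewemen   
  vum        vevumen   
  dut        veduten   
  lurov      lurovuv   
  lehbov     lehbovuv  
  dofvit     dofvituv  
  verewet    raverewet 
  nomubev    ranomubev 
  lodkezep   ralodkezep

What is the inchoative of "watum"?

dut and dofvit both end in -t yet inflect differently (veduten, dofvituv), so the final letter is not what conditions the rule; the number of vowels is.
"watum" has 2 vowels. The stems with 2 vowels (lurov → lurovuv, lehbov → lehbovuv, dofvit → dofvituv) add -uv.
The other patterns: stems with 1 vowel add ve- … -en around the stem; stems with 3 vowels add the prefix ra-.
So watum → watumuv.

watumuv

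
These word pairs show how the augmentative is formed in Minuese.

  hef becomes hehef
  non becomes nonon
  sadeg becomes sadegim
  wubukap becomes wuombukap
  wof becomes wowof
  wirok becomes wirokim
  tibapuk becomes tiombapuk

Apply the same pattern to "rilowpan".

wirok and tibapuk both end in -k yet inflect differently (wirokim, tiombapuk), so the final letter is not what conditions the rule; the number of vowels is.
"rilowpan" has 3 vowels. The stems with 3 vowels (tibapuk → tiombapuk, wubukap → wuombukap) insert -om- after the first vowel.
So rilowpan → riomlowpan.

riomlowpan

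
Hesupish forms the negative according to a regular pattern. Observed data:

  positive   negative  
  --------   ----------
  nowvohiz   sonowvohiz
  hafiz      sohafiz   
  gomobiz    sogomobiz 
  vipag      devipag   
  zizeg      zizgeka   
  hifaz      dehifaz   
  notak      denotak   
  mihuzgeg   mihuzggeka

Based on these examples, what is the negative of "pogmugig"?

hafiz and hifaz both end in -z yet inflect differently (sohafiz, dehifaz), so the final letter is not what conditions the rule; the last vowel is.
"pogmugig" has last vowel 'i'. The stems whose last vowel is 'i' (hafiz → sohafiz, nowvohiz → sonowvohiz, gomobiz → sogomobiz) add the prefix so-.
The other patterns: stems whose last vowel is 'a' add the prefix de-; stems whose last vowel is 'e' delete the last vowel and add -eka.
So pogmugig → sopogmugig.

sopogmugig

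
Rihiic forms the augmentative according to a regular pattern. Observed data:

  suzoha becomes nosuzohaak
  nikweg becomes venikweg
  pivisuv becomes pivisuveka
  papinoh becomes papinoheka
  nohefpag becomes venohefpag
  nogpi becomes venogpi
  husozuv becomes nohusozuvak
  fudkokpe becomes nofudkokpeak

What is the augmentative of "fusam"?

"fusam" begins with f-. The one such stem in the data (fudkokpe → nofudkokpeak) adds no- … -ak around the stem, so the same rule applies.
So fusam → nofusamak.

nofusamak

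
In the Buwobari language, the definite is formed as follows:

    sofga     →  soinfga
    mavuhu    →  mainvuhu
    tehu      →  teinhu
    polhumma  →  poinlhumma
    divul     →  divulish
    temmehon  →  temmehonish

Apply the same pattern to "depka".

"depka" ends in a vowel. The stems ending in a vowel (sofga → soinfga, mavuhu → mainvuhu, tehu → teinhu) insert -in- after the first vowel.
The other pattern: stems ending in a consonant add -ish.
So depka → deinpka.

deinpka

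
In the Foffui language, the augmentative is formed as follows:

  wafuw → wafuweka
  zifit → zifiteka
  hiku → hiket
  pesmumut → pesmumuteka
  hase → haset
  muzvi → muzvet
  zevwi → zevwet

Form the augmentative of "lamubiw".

zevwi and zifit both have last vowel 'i' yet inflect differently (zevwet, zifiteka), so the last vowel is not what conditions the rule; whether the stem ends in a vowel or a consonant is.
"lamubiw" ends in a consonant. The stems ending in a consonant (zifit → zifiteka, pesmumut → pesmumuteka, wafuw → wafuweka) add -eka.
The other pattern: stems ending in a vowel drop the final letter and add -et.
So lamubiw → lamubiweka.

lamubiweka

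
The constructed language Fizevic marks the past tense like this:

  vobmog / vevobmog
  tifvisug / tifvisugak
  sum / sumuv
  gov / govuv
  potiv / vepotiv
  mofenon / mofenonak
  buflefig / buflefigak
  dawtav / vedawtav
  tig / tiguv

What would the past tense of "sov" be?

sovuv

gov and potiv both end in -v yet inflect differently (govuv, vepotiv), so the final letter is not what conditions the rule; the number of vowels is.
"sov" has 1 vowel. The stems with 1 vowel (tig → tiguv, gov → govuv, sum → sumuv) add -uv.
So sov → sovuv.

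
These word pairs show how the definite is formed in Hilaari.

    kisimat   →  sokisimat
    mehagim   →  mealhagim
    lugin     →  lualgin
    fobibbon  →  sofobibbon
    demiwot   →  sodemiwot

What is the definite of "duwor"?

soduwor

lugin and fobibbon both end in -n yet inflect differently (lualgin, sofobibbon), so the final letter is not what conditions the rule; the last vowel is.
"duwor" has last vowel 'o'. The stems whose last vowel is 'o' (fobibbon → sofobibbon, demiwot → sodemiwot) add the prefix so-.
So duwor → soduwor.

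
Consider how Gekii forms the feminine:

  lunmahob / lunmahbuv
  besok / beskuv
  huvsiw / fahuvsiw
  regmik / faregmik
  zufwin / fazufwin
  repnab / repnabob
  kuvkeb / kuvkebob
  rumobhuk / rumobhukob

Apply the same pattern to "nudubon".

nudubnuv

besok and regmik both end in -k yet inflect differently (beskuv, faregmik), so the final letter is not what conditions the rule; the last vowel is.
"nudubon" has last vowel 'o'. The stems whose last vowel is 'o' (lunmahob → lunmahbuv, besok → beskuv) delete the last vowel and add -uv.
The other patterns: stems whose last vowel is 'i' add the prefix fa-; stems whose last vowel is 'a', 'e' or 'u' add -ob.
So nudubon → nudubnuv.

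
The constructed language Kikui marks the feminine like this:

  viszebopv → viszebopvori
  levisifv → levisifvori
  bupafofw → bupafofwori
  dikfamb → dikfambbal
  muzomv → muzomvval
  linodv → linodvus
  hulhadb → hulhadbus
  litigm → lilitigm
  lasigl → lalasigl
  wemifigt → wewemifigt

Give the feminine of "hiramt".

viszebopv and muzomv both end in -v yet inflect differently (viszebopvori, muzomvval), so the final letter is not what conditions the rule; the second-to-last letter is.
"hiramt" has second-to-last letter 'm'. The stems whose second-to-last letter is 'm' (dikfamb → dikfambbal, muzomv → muzomvval) double the final consonant and add -al.
So hiramt → hiramttal.

hiramttal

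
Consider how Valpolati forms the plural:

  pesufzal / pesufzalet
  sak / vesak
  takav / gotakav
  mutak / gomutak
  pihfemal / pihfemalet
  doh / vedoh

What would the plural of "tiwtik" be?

sak and mutak both end in -k yet inflect differently (vesak, gomutak), so the final letter is not what conditions the rule; the number of vowels is.
"tiwtik" has 2 vowels. The stems with 2 vowels (mutak → gomutak, takav → gotakav) add the prefix go-.
So tiwtik → gotiwtik.

gotiwtik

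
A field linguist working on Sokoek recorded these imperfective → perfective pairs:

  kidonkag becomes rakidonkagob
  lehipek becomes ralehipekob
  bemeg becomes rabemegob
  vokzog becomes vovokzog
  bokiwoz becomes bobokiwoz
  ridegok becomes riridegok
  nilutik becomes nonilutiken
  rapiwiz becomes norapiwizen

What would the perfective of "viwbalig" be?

kidonkag and vokzog both end in -g yet inflect differently (rakidonkagob, vovokzog), so the final letter is not what conditions the rule; the last vowel is.
"viwbalig" has last vowel 'i'. The stems whose last vowel is 'i' (nilutik → nonilutiken, rapiwiz → norapiwizen) add no- … -en around the stem.
So viwbalig → noviwbaligen.

noviwbaligen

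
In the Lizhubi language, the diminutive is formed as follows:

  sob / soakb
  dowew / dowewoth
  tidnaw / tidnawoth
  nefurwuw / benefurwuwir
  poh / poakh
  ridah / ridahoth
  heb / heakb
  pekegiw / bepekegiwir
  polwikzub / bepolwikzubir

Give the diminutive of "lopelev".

poh and ridah both end in -h yet inflect differently (poakh, ridahoth), so the final letter is not what conditions the rule; the number of vowels is.
"lopelev" has 3 vowels. The stems with 3 vowels (polwikzub → bepolwikzubir, pekegiw → bepekegiwir, nefurwuw → benefurwuwir) add be- … -ir around the stem.
The other patterns: stems with 1 vowel insert -ak- after the first vowel; stems with 2 vowels add -oth.
So lopelev → belopelevir.

belopelevir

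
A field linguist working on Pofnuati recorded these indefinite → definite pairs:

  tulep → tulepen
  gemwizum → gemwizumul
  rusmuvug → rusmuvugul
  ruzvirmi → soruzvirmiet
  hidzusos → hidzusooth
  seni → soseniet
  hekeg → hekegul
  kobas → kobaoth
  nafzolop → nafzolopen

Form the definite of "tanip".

nafzolop and hidzusos both have last vowel 'o' yet inflect differently (nafzolopen, hidzusooth), so the last vowel is not what conditions the rule; the final letter is.
"tanip" ends in -p. The stems ending in -p (tulep → tulepen, nafzolop → nafzolopen) add -en.
So tanip → tanipen.

tanipen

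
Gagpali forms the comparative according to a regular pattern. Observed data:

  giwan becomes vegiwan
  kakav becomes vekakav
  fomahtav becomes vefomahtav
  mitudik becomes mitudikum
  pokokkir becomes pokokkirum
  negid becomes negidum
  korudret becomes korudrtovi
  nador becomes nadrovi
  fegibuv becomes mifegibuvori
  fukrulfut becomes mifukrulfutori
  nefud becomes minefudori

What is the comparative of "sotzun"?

"sotzun" has last vowel 'u'. The stems whose last vowel is 'u' (fegibuv → mifegibuvori, fukrulfut → mifukrulfutori, nefud → minefudori) add mi- … -ori around the stem.
The other patterns: stems whose last vowel is 'a' add the prefix ve-; stems whose last vowel is 'i' add -um; stems whose last vowel is 'e' or 'o' delete the last vowel and add -ovi.
So sotzun → misotzunori.

misotzunori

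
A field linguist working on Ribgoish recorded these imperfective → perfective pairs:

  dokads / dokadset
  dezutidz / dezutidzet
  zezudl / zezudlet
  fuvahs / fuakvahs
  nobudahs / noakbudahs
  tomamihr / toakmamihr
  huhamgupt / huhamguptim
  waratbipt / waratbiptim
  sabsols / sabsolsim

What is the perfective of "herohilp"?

herohilpim

dokads and fuvahs both end in -s yet inflect differently (dokadset, fuakvahs), so the final letter is not what conditions the rule; the second-to-last letter is.
"herohilp" has second-to-last letter 'l'. The one such stem in the data (sabsols → sabsolsim) adds -im, so the same rule applies.
The other patterns: stems whose second-to-last letter is 'd' add -et; stems whose second-to-last letter is 'h' insert -ak- after the first vowel.
So herohilp → herohilpim.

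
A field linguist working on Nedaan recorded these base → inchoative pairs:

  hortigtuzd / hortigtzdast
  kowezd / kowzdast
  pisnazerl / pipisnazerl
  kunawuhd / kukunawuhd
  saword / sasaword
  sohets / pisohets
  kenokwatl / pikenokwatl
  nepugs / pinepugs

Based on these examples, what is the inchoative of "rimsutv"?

pirimsutv

"rimsutv" has second-to-last letter 't'. The stems whose second-to-last letter is 't' (sohets → pisohets, kenokwatl → pikenokwatl) add the prefix pi-.
So rimsutv → pirimsutv.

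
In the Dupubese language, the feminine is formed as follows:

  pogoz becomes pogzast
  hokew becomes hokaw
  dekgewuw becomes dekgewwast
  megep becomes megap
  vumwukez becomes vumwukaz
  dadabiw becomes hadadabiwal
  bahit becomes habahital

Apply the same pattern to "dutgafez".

dutgafaz

"dutgafez" has last vowel 'e'. The stems whose last vowel is 'e' (vumwukez → vumwukaz, megep → megap, hokew → hokaw) change the last vowel to 'a'.
So dutgafez → dutgafaz.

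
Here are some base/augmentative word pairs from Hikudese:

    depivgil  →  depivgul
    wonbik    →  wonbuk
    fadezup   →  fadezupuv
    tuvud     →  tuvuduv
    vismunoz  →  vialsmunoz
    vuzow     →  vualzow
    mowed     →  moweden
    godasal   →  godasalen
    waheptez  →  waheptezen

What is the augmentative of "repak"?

tuvud and mowed both end in -d yet inflect differently (tuvuduv, moweden), so the final letter is not what conditions the rule; the last vowel is.
"repak" has last vowel 'a'. The one such stem in the data (godasal → godasalen) adds -en, so the same rule applies.
The other patterns: stems whose last vowel is 'i' change the last vowel to 'u'; stems whose last vowel is 'u' add -uv; stems whose last vowel is 'o' insert -al- after the first vowel.
So repak → repaken.

repaken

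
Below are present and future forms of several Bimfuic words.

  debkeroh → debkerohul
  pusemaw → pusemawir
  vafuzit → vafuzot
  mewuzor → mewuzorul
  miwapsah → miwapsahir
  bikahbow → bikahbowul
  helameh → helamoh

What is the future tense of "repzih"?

repzoh

miwapsah and debkeroh both end in -h yet inflect differently (miwapsahir, debkerohul), so the final letter is not what conditions the rule; the last vowel is.
"repzih" has last vowel 'i'. The one such stem in the data (vafuzit → vafuzot) changes the last vowel to 'o' (as does helameh), so the same rule applies.
The other patterns: stems whose last vowel is 'a' add -ir; stems whose last vowel is 'o' add -ul.
So repzih → repzoh.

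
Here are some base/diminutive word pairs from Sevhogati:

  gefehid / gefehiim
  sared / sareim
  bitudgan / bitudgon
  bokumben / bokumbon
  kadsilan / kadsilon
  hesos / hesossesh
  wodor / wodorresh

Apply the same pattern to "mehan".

mehon

sared and bokumben both have last vowel 'e' yet inflect differently (sareim, bokumbon), so the last vowel is not what conditions the rule; the final letter is.
"mehan" ends in -n. The stems ending in -n (bitudgan → bitudgon, bokumben → bokumbon, kadsilan → kadsilon) change the last vowel to 'o'.
So mehan → mehon.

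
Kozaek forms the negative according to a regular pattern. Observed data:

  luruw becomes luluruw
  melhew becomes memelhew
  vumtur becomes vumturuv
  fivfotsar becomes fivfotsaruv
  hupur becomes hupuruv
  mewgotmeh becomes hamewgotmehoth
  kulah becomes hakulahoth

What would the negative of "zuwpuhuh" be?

"zuwpuhuh" ends in -h. The stems ending in -h (mewgotmeh → hamewgotmehoth, kulah → hakulahoth) add ha- … -oth around the stem.
The other patterns: stems ending in -w repeat the first consonant+vowel as a prefix; stems ending in -r add -uv.
So zuwpuhuh → hazuwpuhuhoth.

hazuwpuhuhoth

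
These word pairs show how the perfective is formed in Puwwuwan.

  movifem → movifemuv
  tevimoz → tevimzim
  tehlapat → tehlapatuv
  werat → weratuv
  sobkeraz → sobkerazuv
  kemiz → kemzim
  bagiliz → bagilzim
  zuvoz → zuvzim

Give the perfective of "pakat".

pakatuv

"pakat" has last vowel 'a'. The stems whose last vowel is 'a' (tehlapat → tehlapatuv, werat → weratuv, sobkeraz → sobkerazuv) add -uv.
So pakat → pakatuv.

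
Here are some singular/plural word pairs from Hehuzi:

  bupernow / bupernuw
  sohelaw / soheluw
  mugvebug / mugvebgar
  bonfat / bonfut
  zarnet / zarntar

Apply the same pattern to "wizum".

wizmar

"wizum" has last vowel 'u'. The one such stem in the data (mugvebug → mugvebgar) deletes the last vowel and adds -ar (as does zarnet), so the same rule applies.
The other pattern: stems whose last vowel is 'a' or 'o' change the last vowel to 'u'.
So wizum → wizmar.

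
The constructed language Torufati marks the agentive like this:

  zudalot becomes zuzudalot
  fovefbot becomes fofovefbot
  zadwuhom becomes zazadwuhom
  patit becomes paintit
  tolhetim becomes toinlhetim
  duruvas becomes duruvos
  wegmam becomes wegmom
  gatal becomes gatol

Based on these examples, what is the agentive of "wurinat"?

wurinot

zudalot and patit both end in -t yet inflect differently (zuzudalot, paintit), so the final letter is not what conditions the rule; the last vowel is.
"wurinat" has last vowel 'a'. The stems whose last vowel is 'a' (duruvas → duruvos, wegmam → wegmom, gatal → gatol) change the last vowel to 'o'.
The other patterns: stems whose last vowel is 'o' repeat the first consonant+vowel as a prefix; stems whose last vowel is 'i' insert -in- after the first vowel.
So wurinat → wurinot.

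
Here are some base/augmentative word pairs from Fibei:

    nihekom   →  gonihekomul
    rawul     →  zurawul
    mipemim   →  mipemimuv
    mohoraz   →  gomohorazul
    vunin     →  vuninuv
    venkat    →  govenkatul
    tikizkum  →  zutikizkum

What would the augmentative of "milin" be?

milinuv

mipemim and tikizkum both end in -m yet inflect differently (mipemimuv, zutikizkum), so the final letter is not what conditions the rule; the last vowel is.
"milin" has last vowel 'i'. The stems whose last vowel is 'i' (mipemim → mipemimuv, vunin → vuninuv) add -uv.
The other patterns: stems whose last vowel is 'u' add the prefix zu-; stems whose last vowel is 'a' or 'o' add go- … -ul around the stem.
So milin → milinuv.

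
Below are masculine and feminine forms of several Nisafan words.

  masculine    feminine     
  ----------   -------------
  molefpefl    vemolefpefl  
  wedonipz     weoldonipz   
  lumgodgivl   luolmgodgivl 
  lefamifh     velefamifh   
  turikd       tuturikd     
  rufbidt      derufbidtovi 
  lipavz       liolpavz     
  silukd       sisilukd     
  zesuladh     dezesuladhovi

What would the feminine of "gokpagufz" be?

vegokpagufz

lefamifh and zesuladh both end in -h yet inflect differently (velefamifh, dezesuladhovi), so the final letter is not what conditions the rule; the second-to-last letter is.
"gokpagufz" has second-to-last letter 'f'. The stems whose second-to-last letter is 'f' (molefpefl → vemolefpefl, lefamifh → velefamifh) add the prefix ve-.
The other patterns: stems whose second-to-last letter is 'k' repeat the first consonant+vowel as a prefix; stems whose second-to-last letter is 'd' add de- … -ovi around the stem; stems whose second-to-last letter is 'p' or 'v' insert -ol- after the first vowel.
So gokpagufz → vegokpagufz.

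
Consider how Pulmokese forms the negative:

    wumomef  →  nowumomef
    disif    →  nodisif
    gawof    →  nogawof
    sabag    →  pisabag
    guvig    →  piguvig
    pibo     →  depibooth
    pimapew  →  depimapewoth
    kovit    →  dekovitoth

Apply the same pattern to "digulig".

pidigulig

disif and guvig both have last vowel 'i' yet inflect differently (nodisif, piguvig), so the last vowel is not what conditions the rule; the final letter is.
"digulig" ends in -g. The stems ending in -g (sabag → pisabag, guvig → piguvig) add the prefix pi-.
The other patterns: stems ending in -f add the prefix no-; stems ending in -o, -t or -w add de- … -oth around the stem.
So digulig → pidigulig.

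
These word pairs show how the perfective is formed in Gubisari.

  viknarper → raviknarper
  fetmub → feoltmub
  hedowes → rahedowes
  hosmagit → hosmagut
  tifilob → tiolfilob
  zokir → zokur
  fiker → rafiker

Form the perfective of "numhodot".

zokir and viknarper both end in -r yet inflect differently (zokur, raviknarper), so the final letter is not what conditions the rule; the last vowel is.
"numhodot" has last vowel 'o'. The one such stem in the data (tifilob → tiolfilob) inserts -ol- after the first vowel (as does fetmub), so the same rule applies.
The other patterns: stems whose last vowel is 'i' change the last vowel to 'u'; stems whose last vowel is 'e' add the prefix ra-.
So numhodot → nuolmhodot.

nuolmhodot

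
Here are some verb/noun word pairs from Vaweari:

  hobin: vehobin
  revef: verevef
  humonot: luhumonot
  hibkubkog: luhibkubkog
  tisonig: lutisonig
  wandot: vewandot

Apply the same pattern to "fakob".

"fakob" has 2 vowels. The stems with 2 vowels (wandot → vewandot, revef → verevef, hobin → vehobin) add the prefix ve-.
So fakob → vefakob.

vefakob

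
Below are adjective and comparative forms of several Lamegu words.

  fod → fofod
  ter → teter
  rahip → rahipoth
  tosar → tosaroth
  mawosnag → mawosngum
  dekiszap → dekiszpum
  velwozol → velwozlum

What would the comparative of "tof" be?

totof

"tof" has 1 vowel. The stems with 1 vowel (fod → fofod, ter → teter) repeat the first consonant+vowel as a prefix.
So tof → totof.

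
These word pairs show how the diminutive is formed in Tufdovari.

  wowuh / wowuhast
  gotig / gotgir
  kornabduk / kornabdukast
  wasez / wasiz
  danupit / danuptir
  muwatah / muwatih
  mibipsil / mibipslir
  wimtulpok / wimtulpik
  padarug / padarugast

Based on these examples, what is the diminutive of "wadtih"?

"wadtih" has last vowel 'i'. The stems whose last vowel is 'i' (danupit → danuptir, gotig → gotgir, mibipsil → mibipslir) delete the last vowel and add -ir.
So wadtih → wadthir.

wadthir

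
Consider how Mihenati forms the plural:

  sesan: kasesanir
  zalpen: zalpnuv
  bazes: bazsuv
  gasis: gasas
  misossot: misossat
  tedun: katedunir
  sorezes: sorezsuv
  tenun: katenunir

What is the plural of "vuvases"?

zalpen and tedun both end in -n yet inflect differently (zalpnuv, katedunir), so the final letter is not what conditions the rule; the last vowel is.
"vuvases" has last vowel 'e'. The stems whose last vowel is 'e' (bazes → bazsuv, sorezes → sorezsuv, zalpen → zalpnuv) delete the last vowel and add -uv.
The other patterns: stems whose last vowel is 'a' or 'u' add ka- … -ir around the stem; stems whose last vowel is 'i' or 'o' change the last vowel to 'a'.
So vuvases → vuvassuv.

vuvassuv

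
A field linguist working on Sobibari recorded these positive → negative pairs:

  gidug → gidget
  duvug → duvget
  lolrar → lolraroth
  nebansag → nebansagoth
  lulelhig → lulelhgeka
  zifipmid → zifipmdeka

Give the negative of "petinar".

petinaroth

"petinar" has last vowel 'a'. The stems whose last vowel is 'a' (lolrar → lolraroth, nebansag → nebansagoth) add -oth.
So petinar → petinaroth.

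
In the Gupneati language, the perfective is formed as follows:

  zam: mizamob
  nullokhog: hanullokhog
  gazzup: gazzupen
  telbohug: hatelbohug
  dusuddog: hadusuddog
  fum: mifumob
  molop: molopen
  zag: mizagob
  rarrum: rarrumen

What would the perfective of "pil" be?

mipilob

"pil" has 1 vowel. The stems with 1 vowel (zam → mizamob, zag → mizagob, fum → mifumob) add mi- … -ob around the stem.
The other patterns: stems with 2 vowels add -en; stems with 3 vowels add the prefix ha-.
So pil → mipilob.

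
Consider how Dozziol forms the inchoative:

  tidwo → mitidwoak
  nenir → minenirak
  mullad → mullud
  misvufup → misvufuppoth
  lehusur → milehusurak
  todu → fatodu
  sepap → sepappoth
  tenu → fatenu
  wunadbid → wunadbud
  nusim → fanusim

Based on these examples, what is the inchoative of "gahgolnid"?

gahgolnud

wunadbid and nenir both have last vowel 'i' yet inflect differently (wunadbud, minenirak), so the last vowel is not what conditions the rule; the final letter is.
"gahgolnid" ends in -d. The stems ending in -d (wunadbid → wunadbud, mullad → mullud) change the last vowel to 'u'.
The other patterns: stems ending in -o or -r add mi- … -ak around the stem; stems ending in -p double the final consonant and add -oth; stems ending in -m or -u add the prefix fa-.
So gahgolnid → gahgolnud.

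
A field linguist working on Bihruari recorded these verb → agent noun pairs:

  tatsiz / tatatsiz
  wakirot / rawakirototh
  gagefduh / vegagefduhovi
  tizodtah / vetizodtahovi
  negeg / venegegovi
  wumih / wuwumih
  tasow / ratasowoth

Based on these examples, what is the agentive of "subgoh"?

wumih and tizodtah both end in -h yet inflect differently (wuwumih, vetizodtahovi), so the final letter is not what conditions the rule; the last vowel is.
"subgoh" has last vowel 'o'. The stems whose last vowel is 'o' (wakirot → rawakirototh, tasow → ratasowoth) add ra- … -oth around the stem.
The other patterns: stems whose last vowel is 'i' repeat the first consonant+vowel as a prefix; stems whose last vowel is 'a', 'e' or 'u' add ve- … -ovi around the stem.
So subgoh → rasubgohoth.

rasubgohoth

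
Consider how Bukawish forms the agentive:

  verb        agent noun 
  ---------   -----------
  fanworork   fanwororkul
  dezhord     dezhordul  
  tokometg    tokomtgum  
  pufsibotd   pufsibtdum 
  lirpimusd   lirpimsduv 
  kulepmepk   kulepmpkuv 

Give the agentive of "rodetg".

dezhord and pufsibotd both end in -d yet inflect differently (dezhordul, pufsibtdum), so the final letter is not what conditions the rule; the second-to-last letter is.
"rodetg" has second-to-last letter 't'. The stems whose second-to-last letter is 't' (tokometg → tokomtgum, pufsibotd → pufsibtdum) delete the last vowel and add -um.
The other patterns: stems whose second-to-last letter is 'r' add -ul; stems whose second-to-last letter is 'p' or 's' delete the last vowel and add -uv.
So rodetg → rodtgum.

rodtgum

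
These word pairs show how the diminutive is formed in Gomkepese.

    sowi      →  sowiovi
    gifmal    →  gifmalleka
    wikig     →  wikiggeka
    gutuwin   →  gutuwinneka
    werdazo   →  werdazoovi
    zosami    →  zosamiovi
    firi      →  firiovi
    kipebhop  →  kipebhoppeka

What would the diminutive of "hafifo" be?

"hafifo" ends in a vowel. The stems ending in a vowel (werdazo → werdazoovi, firi → firiovi, zosami → zosamiovi) add -ovi.
The other pattern: stems ending in a consonant double the final consonant and add -eka.
So hafifo → hafifoovi.

hafifoovi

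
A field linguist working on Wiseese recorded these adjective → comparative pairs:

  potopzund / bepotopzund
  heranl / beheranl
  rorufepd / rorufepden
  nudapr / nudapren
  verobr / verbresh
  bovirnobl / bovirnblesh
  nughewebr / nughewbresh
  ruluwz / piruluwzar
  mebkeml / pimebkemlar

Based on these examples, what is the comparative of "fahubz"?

fahbzesh

potopzund and rorufepd both end in -d yet inflect differently (bepotopzund, rorufepden), so the final letter is not what conditions the rule; the second-to-last letter is.
"fahubz" has second-to-last letter 'b'. The stems whose second-to-last letter is 'b' (verobr → verbresh, bovirnobl → bovirnblesh, nughewebr → nughewbresh) delete the last vowel and add -esh.
So fahubz → fahbzesh.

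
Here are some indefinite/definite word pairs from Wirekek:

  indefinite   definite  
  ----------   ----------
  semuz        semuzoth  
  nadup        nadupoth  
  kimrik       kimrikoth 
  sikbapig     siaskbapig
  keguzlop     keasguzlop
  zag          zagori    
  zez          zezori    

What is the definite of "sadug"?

sadugoth

zez and semuz both end in -z yet inflect differently (zezori, semuzoth), so the final letter is not what conditions the rule; the number of vowels is.
"sadug" has 2 vowels. The stems with 2 vowels (semuz → semuzoth, nadup → nadupoth, kimrik → kimrikoth) add -oth.
The other patterns: stems with 1 vowel add -ori; stems with 3 vowels insert -as- after the first vowel.
So sadug → sadugoth.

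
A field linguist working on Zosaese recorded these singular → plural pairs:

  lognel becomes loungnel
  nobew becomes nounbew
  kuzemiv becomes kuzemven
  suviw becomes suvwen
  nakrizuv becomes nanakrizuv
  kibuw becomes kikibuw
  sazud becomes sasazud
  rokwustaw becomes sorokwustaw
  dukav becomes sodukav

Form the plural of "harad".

soharad

"harad" has last vowel 'a'. The stems whose last vowel is 'a' (rokwustaw → sorokwustaw, dukav → sodukav) add the prefix so-.
The other patterns: stems whose last vowel is 'e' insert -un- after the first vowel; stems whose last vowel is 'i' delete the last vowel and add -en; stems whose last vowel is 'u' repeat the first consonant+vowel as a prefix.
So harad → soharad.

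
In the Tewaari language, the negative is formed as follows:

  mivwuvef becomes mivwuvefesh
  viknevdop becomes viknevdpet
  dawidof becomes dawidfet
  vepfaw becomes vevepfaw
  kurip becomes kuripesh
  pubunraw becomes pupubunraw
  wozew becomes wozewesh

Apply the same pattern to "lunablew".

viknevdop and kurip both end in -p yet inflect differently (viknevdpet, kuripesh), so the final letter is not what conditions the rule; the last vowel is.
"lunablew" has last vowel 'e'. The stems whose last vowel is 'e' (mivwuvef → mivwuvefesh, wozew → wozewesh) add -esh.
The other patterns: stems whose last vowel is 'a' repeat the first consonant+vowel as a prefix; stems whose last vowel is 'o' delete the last vowel and add -et.
So lunablew → lunablewesh.

lunablewesh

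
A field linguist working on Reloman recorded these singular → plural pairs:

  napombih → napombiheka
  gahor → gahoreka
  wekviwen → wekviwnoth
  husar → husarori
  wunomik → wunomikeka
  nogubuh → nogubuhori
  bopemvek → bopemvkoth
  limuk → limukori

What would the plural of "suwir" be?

suwireka

"suwir" has last vowel 'i'. The stems whose last vowel is 'i' (wunomik → wunomikeka, napombih → napombiheka) add -eka.
The other patterns: stems whose last vowel is 'e' delete the last vowel and add -oth; stems whose last vowel is 'a' or 'u' add -ori.
So suwir → suwireka.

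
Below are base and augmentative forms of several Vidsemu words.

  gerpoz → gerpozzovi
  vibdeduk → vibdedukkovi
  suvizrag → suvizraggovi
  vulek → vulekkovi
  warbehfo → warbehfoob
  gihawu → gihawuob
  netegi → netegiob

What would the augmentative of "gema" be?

gemaob

gerpoz and warbehfo both have last vowel 'o' yet inflect differently (gerpozzovi, warbehfoob), so the last vowel is not what conditions the rule; whether the stem ends in a vowel or a consonant is.
"gema" ends in a vowel. The stems ending in a vowel (warbehfo → warbehfoob, gihawu → gihawuob, netegi → netegiob) add -ob.
The other pattern: stems ending in a consonant double the final consonant and add -ovi.
So gema → gemaob.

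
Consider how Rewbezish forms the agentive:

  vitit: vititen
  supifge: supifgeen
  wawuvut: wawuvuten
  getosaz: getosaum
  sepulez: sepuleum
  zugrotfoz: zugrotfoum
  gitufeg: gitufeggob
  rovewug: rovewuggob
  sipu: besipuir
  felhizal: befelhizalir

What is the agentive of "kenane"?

supifge and sepulez both have last vowel 'e' yet inflect differently (supifgeen, sepuleum), so the last vowel is not what conditions the rule; the final letter is.
"kenane" ends in -e. The one such stem in the data (supifge → supifgeen) adds -en, so the same rule applies.
The other patterns: stems ending in -z drop the final letter and add -um; stems ending in -g double the final consonant and add -ob; stems ending in -l or -u add be- … -ir around the stem.
So kenane → kenaneen.

kenaneen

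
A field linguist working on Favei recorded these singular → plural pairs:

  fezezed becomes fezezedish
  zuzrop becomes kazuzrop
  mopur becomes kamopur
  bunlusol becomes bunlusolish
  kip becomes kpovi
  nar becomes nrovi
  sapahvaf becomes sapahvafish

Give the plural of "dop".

dpovi

nar and mopur both end in -r yet inflect differently (nrovi, kamopur), so the final letter is not what conditions the rule; the number of vowels is.
"dop" has 1 vowel. The stems with 1 vowel (nar → nrovi, kip → kpovi) delete the last vowel and add -ovi.
So dop → dpovi.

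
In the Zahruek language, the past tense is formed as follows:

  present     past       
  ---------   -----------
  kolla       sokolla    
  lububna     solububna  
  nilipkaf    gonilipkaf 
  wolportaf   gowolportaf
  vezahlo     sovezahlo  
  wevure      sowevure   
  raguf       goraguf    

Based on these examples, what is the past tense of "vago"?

sovago

"vago" ends in a vowel. The stems ending in a vowel (kolla → sokolla, lububna → solububna, vezahlo → sovezahlo) add the prefix so-.
The other pattern: stems ending in a consonant add the prefix go-.
So vago → sovago.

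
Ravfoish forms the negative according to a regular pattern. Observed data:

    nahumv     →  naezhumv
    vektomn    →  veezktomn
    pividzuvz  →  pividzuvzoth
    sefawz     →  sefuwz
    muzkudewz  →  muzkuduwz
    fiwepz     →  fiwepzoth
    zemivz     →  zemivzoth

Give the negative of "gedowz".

fiwepz and muzkudewz both end in -z yet inflect differently (fiwepzoth, muzkuduwz), so the final letter is not what conditions the rule; the second-to-last letter is.
"gedowz" has second-to-last letter 'w'. The stems whose second-to-last letter is 'w' (muzkudewz → muzkuduwz, sefawz → sefuwz) change the last vowel to 'u'.
The other patterns: stems whose second-to-last letter is 'p' or 'v' add -oth; stems whose second-to-last letter is 'm' insert -ez- after the first vowel.
So gedowz → geduwz.

geduwz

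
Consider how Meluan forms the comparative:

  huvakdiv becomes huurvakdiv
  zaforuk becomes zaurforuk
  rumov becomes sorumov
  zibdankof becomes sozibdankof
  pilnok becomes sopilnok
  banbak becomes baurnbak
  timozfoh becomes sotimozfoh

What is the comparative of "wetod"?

sowetod

pilnok and zaforuk both end in -k yet inflect differently (sopilnok, zaurforuk), so the final letter is not what conditions the rule; the last vowel is.
"wetod" has last vowel 'o'. The stems whose last vowel is 'o' (pilnok → sopilnok, rumov → sorumov, zibdankof → sozibdankof) add the prefix so-.
The other pattern: stems whose last vowel is 'a', 'i' or 'u' insert -ur- after the first vowel.
So wetod → sowetod.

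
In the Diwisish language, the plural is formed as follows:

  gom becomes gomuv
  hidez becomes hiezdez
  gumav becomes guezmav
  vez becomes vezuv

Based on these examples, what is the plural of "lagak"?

laezgak

hidez and vez both end in -z yet inflect differently (hiezdez, vezuv), so the final letter is not what conditions the rule; the number of vowels is.
"lagak" has 2 vowels. The stems with 2 vowels (hidez → hiezdez, gumav → guezmav) insert -ez- after the first vowel.
The other pattern: stems with 1 vowel add -uv.
So lagak → laezgak.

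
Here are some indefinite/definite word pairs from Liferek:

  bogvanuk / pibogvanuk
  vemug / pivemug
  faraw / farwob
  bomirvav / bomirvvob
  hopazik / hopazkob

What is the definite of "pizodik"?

bogvanuk and hopazik both end in -k yet inflect differently (pibogvanuk, hopazkob), so the final letter is not what conditions the rule; the last vowel is.
"pizodik" has last vowel 'i'. The one such stem in the data (hopazik → hopazkob) deletes the last vowel and adds -ob (as do faraw, bomirvav), so the same rule applies.
The other pattern: stems whose last vowel is 'u' add the prefix pi-.
So pizodik → pizodkob.

pizodkob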